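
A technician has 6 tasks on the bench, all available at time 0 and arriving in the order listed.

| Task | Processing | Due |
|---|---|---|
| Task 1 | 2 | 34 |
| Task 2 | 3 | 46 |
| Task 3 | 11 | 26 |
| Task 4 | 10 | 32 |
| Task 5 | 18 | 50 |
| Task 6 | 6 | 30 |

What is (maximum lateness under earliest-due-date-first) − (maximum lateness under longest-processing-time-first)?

-16

EDD (increasing due date): Task 3 Task 6 Task 4 Task 1 Task 2 Task 5.
Task 3: 0→11, due 26, lateness -15
Task 6: 11→17, due 30, lateness -13
Task 4: 17→27, due 32, lateness -5
Task 1: 27→29, due 34, lateness -5
Task 2: 29→32, due 46, lateness -14
Task 5: 32→50, due 50, lateness 0
Maximum = 0.
LPT (decreasing processing time): Task 5 Task 3 Task 4 Task 6 Task 2 Task 1.
Task 5: 0→18, due 50, lateness -32
Task 3: 18→29, due 26, lateness 3
Task 4: 29→39, due 32, lateness 7
Task 6: 39→45, due 30, lateness 15
Task 2: 45→48, due 46, lateness 2
Task 1: 48→50, due 34, lateness 16
Maximum = 16.
Difference = 0 − 16 = -16.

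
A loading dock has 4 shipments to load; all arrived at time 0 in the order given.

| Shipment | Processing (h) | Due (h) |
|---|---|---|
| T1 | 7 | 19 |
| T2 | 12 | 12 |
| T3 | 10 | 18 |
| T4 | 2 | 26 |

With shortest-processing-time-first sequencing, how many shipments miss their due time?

2

SPT (increasing processing time): T4 T1 T3 T2.
T4: 0→2, due 26, tardiness 0
T1: 2→9, due 19, tardiness 0
T3: 9→19, due 18, tardiness 1
T2: 19→31, due 12, tardiness 19
Late shipments: 2.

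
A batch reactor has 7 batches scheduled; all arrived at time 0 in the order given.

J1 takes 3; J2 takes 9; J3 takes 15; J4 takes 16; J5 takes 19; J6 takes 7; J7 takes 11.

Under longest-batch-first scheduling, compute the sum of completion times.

LPT (decreasing processing time): J5 J4 J3 J7 J2 J6 J1.
J5: 0→19
J4: 19→35
J3: 35→50
J7: 50→61
J2: 61→70
J6: 70→77
J1: 77→80
Sum = 19+35+50+61+70+77+80 = 392.

392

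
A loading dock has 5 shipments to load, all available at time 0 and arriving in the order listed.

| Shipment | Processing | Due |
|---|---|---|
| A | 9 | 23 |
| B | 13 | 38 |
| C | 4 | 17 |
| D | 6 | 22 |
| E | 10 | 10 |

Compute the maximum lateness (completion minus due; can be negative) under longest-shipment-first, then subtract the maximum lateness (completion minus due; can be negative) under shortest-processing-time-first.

LPT (decreasing processing time): B E A D C.
B: 0→13, due 38, lateness -25
E: 13→23, due 10, lateness 13
A: 23→32, due 23, lateness 9
D: 32→38, due 22, lateness 16
C: 38→42, due 17, lateness 25
Maximum = 25.
SPT (increasing processing time): C D A E B.
C: 0→4, due 17, lateness -13
D: 4→10, due 22, lateness -12
A: 10→19, due 23, lateness -4
E: 19→29, due 10, lateness 19
B: 29→42, due 38, lateness 4
Maximum = 19.
Difference = 25 − 19 = 6.

6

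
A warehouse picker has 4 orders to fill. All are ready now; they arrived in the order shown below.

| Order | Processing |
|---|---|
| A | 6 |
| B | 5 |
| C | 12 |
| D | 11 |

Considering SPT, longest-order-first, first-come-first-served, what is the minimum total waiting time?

38

SPT (increasing processing time): B A D C.
B: waits 0, runs 0→5
A: waits 5, runs 5→11
D: waits 11, runs 11→22
C: waits 22, runs 22→34
Sum = 0+5+11+22 = 38.
LPT (decreasing processing time): C D A B.
C: waits 0, runs 0→12
D: waits 12, runs 12→23
A: waits 23, runs 23→29
B: waits 29, runs 29→34
Sum = 0+12+23+29 = 64.
FIFO (arrival order): A B C D.
A: waits 0, runs 0→6
B: waits 6, runs 6→11
C: waits 11, runs 11→23
D: waits 23, runs 23→34
Sum = 0+6+11+23 = 40.
SPT 38, LPT 64, FIFO 40 → minimum 38.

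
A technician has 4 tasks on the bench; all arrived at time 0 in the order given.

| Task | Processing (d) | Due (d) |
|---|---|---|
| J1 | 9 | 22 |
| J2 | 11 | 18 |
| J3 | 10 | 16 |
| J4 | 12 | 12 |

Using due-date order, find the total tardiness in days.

41

EDD (increasing due date): J4 J3 J2 J1.
J4: 0→12, due 12, tardiness 0
J3: 12→22, due 16, tardiness 6
J2: 22→33, due 18, tardiness 15
J1: 33→42, due 22, tardiness 20
Sum = 0+6+15+20 = 41.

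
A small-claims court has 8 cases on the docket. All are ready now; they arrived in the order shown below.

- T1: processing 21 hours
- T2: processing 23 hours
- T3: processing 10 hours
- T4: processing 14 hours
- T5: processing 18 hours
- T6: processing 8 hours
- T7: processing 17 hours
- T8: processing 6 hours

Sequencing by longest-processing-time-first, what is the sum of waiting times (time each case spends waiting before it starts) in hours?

515

LPT (decreasing processing time): T2 T1 T5 T7 T4 T3 T6 T8.
T2: waits 0, runs 0→23
T1: waits 23, runs 23→44
T5: waits 44, runs 44→62
T7: waits 62, runs 62→79
T4: waits 79, runs 79→93
T3: waits 93, runs 93→103
T6: waits 103, runs 103→111
T8: waits 111, runs 111→117
Sum = 0+23+44+62+79+93+103+111 = 515.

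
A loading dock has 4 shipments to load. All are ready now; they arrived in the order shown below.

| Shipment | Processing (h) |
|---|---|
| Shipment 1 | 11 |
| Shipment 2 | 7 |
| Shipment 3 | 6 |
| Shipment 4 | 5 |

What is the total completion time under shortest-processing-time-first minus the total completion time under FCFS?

SPT (increasing processing time): Shipment 4 Shipment 3 Shipment 2 Shipment 1.
Shipment 4: 0→5
Shipment 3: 5→11
Shipment 2: 11→18
Shipment 1: 18→29
Sum = 5+11+18+29 = 63.
FIFO (arrival order): Shipment 1 Shipment 2 Shipment 3 Shipment 4.
Shipment 1: 0→11
Shipment 2: 11→18
Shipment 3: 18→24
Shipment 4: 24→29
Sum = 11+18+24+29 = 82.
Difference = 63 − 82 = -19.

-19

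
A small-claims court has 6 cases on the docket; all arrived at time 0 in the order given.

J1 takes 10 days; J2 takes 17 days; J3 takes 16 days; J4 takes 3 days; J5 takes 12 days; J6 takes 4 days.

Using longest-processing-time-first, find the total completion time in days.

LPT (decreasing processing time): J2 J3 J5 J1 J6 J4.
J2: 0→17
J3: 17→33
J5: 33→45
J1: 45→55
J6: 55→59
J4: 59→62
Sum = 17+33+45+55+59+62 = 271.

271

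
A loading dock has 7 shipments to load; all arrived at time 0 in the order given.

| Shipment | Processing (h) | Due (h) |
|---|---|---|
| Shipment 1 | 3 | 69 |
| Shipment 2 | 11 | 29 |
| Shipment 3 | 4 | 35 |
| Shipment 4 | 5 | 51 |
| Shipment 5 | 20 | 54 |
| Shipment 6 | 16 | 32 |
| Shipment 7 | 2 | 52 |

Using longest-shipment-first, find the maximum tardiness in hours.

21

LPT (decreasing processing time): Shipment 5 Shipment 6 Shipment 2 Shipment 4 Shipment 3 Shipment 1 Shipment 7.
Shipment 5: 0→20, due 54, tardiness 0
Shipment 6: 20→36, due 32, tardiness 4
Shipment 2: 36→47, due 29, tardiness 18
Shipment 4: 47→52, due 51, tardiness 1
Shipment 3: 52→56, due 35, tardiness 21
Shipment 1: 56→59, due 69, tardiness 0
Shipment 7: 59→61, due 52, tardiness 9
Maximum = 21.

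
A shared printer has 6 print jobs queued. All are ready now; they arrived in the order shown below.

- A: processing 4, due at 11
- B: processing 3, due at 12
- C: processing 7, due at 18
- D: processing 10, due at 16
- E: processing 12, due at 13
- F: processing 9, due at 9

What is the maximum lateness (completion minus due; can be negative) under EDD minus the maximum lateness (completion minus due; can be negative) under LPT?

-6

EDD (increasing due date): F A B E D C.
F: 0→9, due 9, lateness 0
A: 9→13, due 11, lateness 2
B: 13→16, due 12, lateness 4
E: 16→28, due 13, lateness 15
D: 28→38, due 16, lateness 22
C: 38→45, due 18, lateness 27
Maximum = 27.
LPT (decreasing processing time): E D F C A B.
E: 0→12, due 13, lateness -1
D: 12→22, due 16, lateness 6
F: 22→31, due 9, lateness 22
C: 31→38, due 18, lateness 20
A: 38→42, due 11, lateness 31
B: 42→45, due 12, lateness 33
Maximum = 33.
Difference = 27 − 33 = -6.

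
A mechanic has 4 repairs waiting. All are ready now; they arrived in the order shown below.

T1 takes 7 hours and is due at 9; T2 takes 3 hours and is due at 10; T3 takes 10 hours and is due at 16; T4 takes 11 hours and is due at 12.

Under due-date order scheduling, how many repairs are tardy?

2

EDD (increasing due date): T1 T2 T4 T3.
T1: 0→7, due 9, tardiness 0
T2: 7→10, due 10, tardiness 0
T4: 10→21, due 12, tardiness 9
T3: 21→31, due 16, tardiness 15
Late repairs: 2.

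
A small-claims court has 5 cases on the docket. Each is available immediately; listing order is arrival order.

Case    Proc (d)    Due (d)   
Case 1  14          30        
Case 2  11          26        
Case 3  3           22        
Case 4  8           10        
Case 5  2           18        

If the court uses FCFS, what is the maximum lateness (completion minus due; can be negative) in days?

FIFO (arrival order): Case 1 Case 2 Case 3 Case 4 Case 5.
Case 1: 0→14, due 30, lateness -16
Case 2: 14→25, due 26, lateness -1
Case 3: 25→28, due 22, lateness 6
Case 4: 28→36, due 10, lateness 26
Case 5: 36→38, due 18, lateness 20
Maximum = 26.

26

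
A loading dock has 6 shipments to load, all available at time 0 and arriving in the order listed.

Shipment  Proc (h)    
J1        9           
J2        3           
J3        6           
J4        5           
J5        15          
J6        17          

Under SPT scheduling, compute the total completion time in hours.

SPT (increasing processing time): J2 J4 J3 J1 J5 J6.
J2: 0→3
J4: 3→8
J3: 8→14
J1: 14→23
J5: 23→38
J6: 38→55
Sum = 3+8+14+23+38+55 = 141.

141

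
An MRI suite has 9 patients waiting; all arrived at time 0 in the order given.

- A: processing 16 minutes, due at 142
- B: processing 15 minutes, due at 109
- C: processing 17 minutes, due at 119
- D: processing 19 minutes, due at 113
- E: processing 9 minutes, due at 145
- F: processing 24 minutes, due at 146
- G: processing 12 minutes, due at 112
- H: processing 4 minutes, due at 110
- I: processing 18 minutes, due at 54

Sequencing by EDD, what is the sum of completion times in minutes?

635

EDD (increasing due date): I B H G D C A E F.
I: 0→18
B: 18→33
H: 33→37
G: 37→49
D: 49→68
C: 68→85
A: 85→101
E: 101→110
F: 110→134
Sum = 18+33+37+49+68+85+101+110+134 = 635.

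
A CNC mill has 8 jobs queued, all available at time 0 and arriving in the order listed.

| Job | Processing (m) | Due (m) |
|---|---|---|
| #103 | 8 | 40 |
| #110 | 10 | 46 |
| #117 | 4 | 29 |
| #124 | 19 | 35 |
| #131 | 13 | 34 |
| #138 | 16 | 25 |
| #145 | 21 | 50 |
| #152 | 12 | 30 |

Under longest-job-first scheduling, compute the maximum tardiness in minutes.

74

LPT (decreasing processing time): #145 #124 #138 #131 #152 #110 #103 #117.
#145: 0→21, due 50, tardiness 0
#124: 21→40, due 35, tardiness 5
#138: 40→56, due 25, tardiness 31
#131: 56→69, due 34, tardiness 35
#152: 69→81, due 30, tardiness 51
#110: 81→91, due 46, tardiness 45
#103: 91→99, due 40, tardiness 59
#117: 99→103, due 29, tardiness 74
Maximum = 74.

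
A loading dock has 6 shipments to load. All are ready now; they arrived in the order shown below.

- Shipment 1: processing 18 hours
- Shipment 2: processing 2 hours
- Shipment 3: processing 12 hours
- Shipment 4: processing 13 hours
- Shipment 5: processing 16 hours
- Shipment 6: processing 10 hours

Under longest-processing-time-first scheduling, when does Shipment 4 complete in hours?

47

LPT (decreasing processing time): Shipment 1 Shipment 5 Shipment 4 Shipment 3 Shipment 6 Shipment 2.
Shipment 1: 0→18
Shipment 5: 18→34
Shipment 4: 34→47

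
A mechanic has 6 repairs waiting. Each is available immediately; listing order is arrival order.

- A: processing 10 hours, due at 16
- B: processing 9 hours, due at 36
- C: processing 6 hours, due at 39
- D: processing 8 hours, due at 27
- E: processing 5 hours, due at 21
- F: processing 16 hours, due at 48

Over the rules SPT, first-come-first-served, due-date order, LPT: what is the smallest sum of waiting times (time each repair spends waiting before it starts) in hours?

101

SPT (increasing processing time): E C D B A F.
E: waits 0, runs 0→5
C: waits 5, runs 5→11
D: waits 11, runs 11→19
B: waits 19, runs 19→28
A: waits 28, runs 28→38
F: waits 38, runs 38→54
Sum = 0+5+11+19+28+38 = 101.
FIFO (arrival order): A B C D E F.
A: waits 0, runs 0→10
B: waits 10, runs 10→19
C: waits 19, runs 19→25
D: waits 25, runs 25→33
E: waits 33, runs 33→38
F: waits 38, runs 38→54
Sum = 0+10+19+25+33+38 = 125.
EDD (increasing due date): A E D B C F.
A: waits 0, runs 0→10
E: waits 10, runs 10→15
D: waits 15, runs 15→23
B: waits 23, runs 23→32
C: waits 32, runs 32→38
F: waits 38, runs 38→54
Sum = 0+10+15+23+32+38 = 118.
LPT (decreasing processing time): F A B D C E.
F: waits 0, runs 0→16
A: waits 16, runs 16→26
B: waits 26, runs 26→35
D: waits 35, runs 35→43
C: waits 43, runs 43→49
E: waits 49, runs 49→54
Sum = 0+16+26+35+43+49 = 169.
SPT 101, FIFO 125, EDD 118, LPT 169 → minimum 101.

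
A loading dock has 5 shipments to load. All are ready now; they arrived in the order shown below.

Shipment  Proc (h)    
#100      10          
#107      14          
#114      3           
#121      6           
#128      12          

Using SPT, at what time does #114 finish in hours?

SPT (increasing processing time): #114 #121 #100 #128 #107.
#114: 0→3

3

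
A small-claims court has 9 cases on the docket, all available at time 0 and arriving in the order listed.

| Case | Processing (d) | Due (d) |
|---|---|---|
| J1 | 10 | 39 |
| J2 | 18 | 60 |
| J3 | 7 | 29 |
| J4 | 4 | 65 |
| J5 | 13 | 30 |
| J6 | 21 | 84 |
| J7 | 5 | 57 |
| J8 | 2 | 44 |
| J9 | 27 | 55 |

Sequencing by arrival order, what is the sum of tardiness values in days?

FIFO (arrival order): J1 J2 J3 J4 J5 J6 J7 J8 J9.
J1: 0→10, due 39, tardiness 0
J2: 10→28, due 60, tardiness 0
J3: 28→35, due 29, tardiness 6
J4: 35→39, due 65, tardiness 0
J5: 39→52, due 30, tardiness 22
J6: 52→73, due 84, tardiness 0
J7: 73→78, due 57, tardiness 21
J8: 78→80, due 44, tardiness 36
J9: 80→107, due 55, tardiness 52
Sum = 0+0+6+0+22+0+21+36+52 = 137.

137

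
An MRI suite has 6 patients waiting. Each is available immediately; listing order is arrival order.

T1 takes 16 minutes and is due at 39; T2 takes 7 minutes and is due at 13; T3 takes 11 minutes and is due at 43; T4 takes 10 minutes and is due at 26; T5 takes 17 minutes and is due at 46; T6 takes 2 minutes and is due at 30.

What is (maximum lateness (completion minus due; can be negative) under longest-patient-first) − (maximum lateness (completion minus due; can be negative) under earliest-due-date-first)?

31

LPT (decreasing processing time): T5 T1 T3 T4 T2 T6.
T5: 0→17, due 46, lateness -29
T1: 17→33, due 39, lateness -6
T3: 33→44, due 43, lateness 1
T4: 44→54, due 26, lateness 28
T2: 54→61, due 13, lateness 48
T6: 61→63, due 30, lateness 33
Maximum = 48.
EDD (increasing due date): T2 T4 T6 T1 T3 T5.
T2: 0→7, due 13, lateness -6
T4: 7→17, due 26, lateness -9
T6: 17→19, due 30, lateness -11
T1: 19→35, due 39, lateness -4
T3: 35→46, due 43, lateness 3
T5: 46→63, due 46, lateness 17
Maximum = 17.
Difference = 48 − 17 = 31.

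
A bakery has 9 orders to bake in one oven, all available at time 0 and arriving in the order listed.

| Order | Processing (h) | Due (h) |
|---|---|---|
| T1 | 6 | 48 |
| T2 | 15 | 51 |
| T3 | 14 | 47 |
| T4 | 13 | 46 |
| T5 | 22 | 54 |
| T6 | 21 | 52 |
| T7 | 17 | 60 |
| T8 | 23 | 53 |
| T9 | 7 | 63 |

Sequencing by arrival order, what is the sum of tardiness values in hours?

FIFO (arrival order): T1 T2 T3 T4 T5 T6 T7 T8 T9.
T1: 0→6, due 48, tardiness 0
T2: 6→21, due 51, tardiness 0
T3: 21→35, due 47, tardiness 0
T4: 35→48, due 46, tardiness 2
T5: 48→70, due 54, tardiness 16
T6: 70→91, due 52, tardiness 39
T7: 91→108, due 60, tardiness 48
T8: 108→131, due 53, tardiness 78
T9: 131→138, due 63, tardiness 75
Sum = 0+0+0+2+16+39+48+78+75 = 258.

258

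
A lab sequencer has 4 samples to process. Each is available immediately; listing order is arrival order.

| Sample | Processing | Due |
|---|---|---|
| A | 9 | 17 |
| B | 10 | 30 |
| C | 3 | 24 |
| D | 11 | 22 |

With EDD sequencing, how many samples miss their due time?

EDD (increasing due date): A D C B.
A: 0→9, due 17, tardiness 0
D: 9→20, due 22, tardiness 0
C: 20→23, due 24, tardiness 0
B: 23→33, due 30, tardiness 3
Late samples: 1.

1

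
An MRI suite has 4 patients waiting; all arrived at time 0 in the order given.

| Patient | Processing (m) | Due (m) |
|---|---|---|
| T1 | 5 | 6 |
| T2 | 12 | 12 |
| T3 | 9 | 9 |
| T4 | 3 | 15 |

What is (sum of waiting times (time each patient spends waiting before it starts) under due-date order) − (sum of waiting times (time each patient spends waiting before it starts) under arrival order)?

EDD (increasing due date): T1 T3 T2 T4.
T1: waits 0, runs 0→5
T3: waits 5, runs 5→14
T2: waits 14, runs 14→26
T4: waits 26, runs 26→29
Sum = 0+5+14+26 = 45.
FIFO (arrival order): T1 T2 T3 T4.
T1: waits 0, runs 0→5
T2: waits 5, runs 5→17
T3: waits 17, runs 17→26
T4: waits 26, runs 26→29
Sum = 0+5+17+26 = 48.
Difference = 45 − 48 = -3.

-3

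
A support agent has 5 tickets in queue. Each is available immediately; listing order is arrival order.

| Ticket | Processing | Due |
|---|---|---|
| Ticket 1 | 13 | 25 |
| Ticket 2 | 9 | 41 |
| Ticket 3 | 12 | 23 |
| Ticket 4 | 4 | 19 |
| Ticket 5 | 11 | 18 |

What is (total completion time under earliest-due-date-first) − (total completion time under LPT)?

EDD (increasing due date): Ticket 5 Ticket 4 Ticket 3 Ticket 1 Ticket 2.
Ticket 5: 0→11
Ticket 4: 11→15
Ticket 3: 15→27
Ticket 1: 27→40
Ticket 2: 40→49
Sum = 11+15+27+40+49 = 142.
LPT (decreasing processing time): Ticket 1 Ticket 3 Ticket 5 Ticket 2 Ticket 4.
Ticket 1: 0→13
Ticket 3: 13→25
Ticket 5: 25→36
Ticket 2: 36→45
Ticket 4: 45→49
Sum = 13+25+36+45+49 = 168.
Difference = 142 − 168 = -26.

-26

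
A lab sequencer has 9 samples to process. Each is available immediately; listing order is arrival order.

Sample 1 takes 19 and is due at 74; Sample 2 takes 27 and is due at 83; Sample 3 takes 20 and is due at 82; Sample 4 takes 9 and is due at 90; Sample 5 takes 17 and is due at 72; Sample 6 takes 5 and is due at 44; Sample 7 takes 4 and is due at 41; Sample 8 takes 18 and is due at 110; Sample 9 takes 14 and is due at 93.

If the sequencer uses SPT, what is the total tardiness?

SPT (increasing processing time): Sample 7 Sample 6 Sample 4 Sample 9 Sample 5 Sample 8 Sample 1 Sample 3 Sample 2.
Sample 7: 0→4, due 41, tardiness 0
Sample 6: 4→9, due 44, tardiness 0
Sample 4: 9→18, due 90, tardiness 0
Sample 9: 18→32, due 93, tardiness 0
Sample 5: 32→49, due 72, tardiness 0
Sample 8: 49→67, due 110, tardiness 0
Sample 1: 67→86, due 74, tardiness 12
Sample 3: 86→106, due 82, tardiness 24
Sample 2: 106→133, due 83, tardiness 50
Sum = 0+0+0+0+0+0+12+24+50 = 86.

86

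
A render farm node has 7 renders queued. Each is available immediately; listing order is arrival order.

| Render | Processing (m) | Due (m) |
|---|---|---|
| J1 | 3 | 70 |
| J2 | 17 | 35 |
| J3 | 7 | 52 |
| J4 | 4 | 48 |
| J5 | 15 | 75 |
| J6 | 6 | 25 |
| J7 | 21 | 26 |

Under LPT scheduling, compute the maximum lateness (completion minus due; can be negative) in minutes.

LPT (decreasing processing time): J7 J2 J5 J3 J6 J4 J1.
J7: 0→21, due 26, lateness -5
J2: 21→38, due 35, lateness 3
J5: 38→53, due 75, lateness -22
J3: 53→60, due 52, lateness 8
J6: 60→66, due 25, lateness 41
J4: 66→70, due 48, lateness 22
J1: 70→73, due 70, lateness 3
Maximum = 41.

41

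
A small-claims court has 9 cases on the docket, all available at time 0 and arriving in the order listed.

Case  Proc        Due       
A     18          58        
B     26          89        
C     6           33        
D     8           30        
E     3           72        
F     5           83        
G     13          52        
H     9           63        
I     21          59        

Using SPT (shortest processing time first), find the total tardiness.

48

SPT (increasing processing time): E F C D H G A I B.
E: 0→3, due 72, tardiness 0
F: 3→8, due 83, tardiness 0
C: 8→14, due 33, tardiness 0
D: 14→22, due 30, tardiness 0
H: 22→31, due 63, tardiness 0
G: 31→44, due 52, tardiness 0
A: 44→62, due 58, tardiness 4
I: 62→83, due 59, tardiness 24
B: 83→109, due 89, tardiness 20
Sum = 0+0+0+0+0+0+4+24+20 = 48.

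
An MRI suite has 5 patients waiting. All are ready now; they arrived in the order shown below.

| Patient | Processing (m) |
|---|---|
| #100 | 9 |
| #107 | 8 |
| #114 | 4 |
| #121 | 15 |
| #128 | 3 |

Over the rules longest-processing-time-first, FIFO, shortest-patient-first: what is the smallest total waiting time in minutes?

49

LPT (decreasing processing time): #121 #100 #107 #114 #128.
#121: waits 0, runs 0→15
#100: waits 15, runs 15→24
#107: waits 24, runs 24→32
#114: waits 32, runs 32→36
#128: waits 36, runs 36→39
Sum = 0+15+24+32+36 = 107.
FIFO (arrival order): #100 #107 #114 #121 #128.
#100: waits 0, runs 0→9
#107: waits 9, runs 9→17
#114: waits 17, runs 17→21
#121: waits 21, runs 21→36
#128: waits 36, runs 36→39
Sum = 0+9+17+21+36 = 83.
SPT (increasing processing time): #128 #114 #107 #100 #121.
#128: waits 0, runs 0→3
#114: waits 3, runs 3→7
#107: waits 7, runs 7→15
#100: waits 15, runs 15→24
#121: waits 24, runs 24→39
Sum = 0+3+7+15+24 = 49.
LPT 107, FIFO 83, SPT 49 → minimum 49.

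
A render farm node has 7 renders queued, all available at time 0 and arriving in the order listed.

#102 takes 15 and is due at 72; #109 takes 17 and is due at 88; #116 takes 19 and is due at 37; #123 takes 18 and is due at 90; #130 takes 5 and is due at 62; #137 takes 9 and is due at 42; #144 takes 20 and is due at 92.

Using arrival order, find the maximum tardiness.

FIFO (arrival order): #102 #109 #116 #123 #130 #137 #144.
#102: 0→15, due 72, tardiness 0
#109: 15→32, due 88, tardiness 0
#116: 32→51, due 37, tardiness 14
#123: 51→69, due 90, tardiness 0
#130: 69→74, due 62, tardiness 12
#137: 74→83, due 42, tardiness 41
#144: 83→103, due 92, tardiness 11
Maximum = 41.

41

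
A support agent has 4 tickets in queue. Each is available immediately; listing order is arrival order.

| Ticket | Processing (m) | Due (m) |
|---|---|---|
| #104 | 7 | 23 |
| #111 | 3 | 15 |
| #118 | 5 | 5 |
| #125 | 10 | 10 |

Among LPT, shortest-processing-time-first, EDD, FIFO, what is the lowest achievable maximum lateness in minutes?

5

LPT (decreasing processing time): #125 #104 #118 #111.
#125: 0→10, due 10, lateness 0
#104: 10→17, due 23, lateness -6
#118: 17→22, due 5, lateness 17
#111: 22→25, due 15, lateness 10
Maximum = 17.
SPT (increasing processing time): #111 #118 #104 #125.
#111: 0→3, due 15, lateness -12
#118: 3→8, due 5, lateness 3
#104: 8→15, due 23, lateness -8
#125: 15→25, due 10, lateness 15
Maximum = 15.
EDD (increasing due date): #118 #125 #111 #104.
#118: 0→5, due 5, lateness 0
#125: 5→15, due 10, lateness 5
#111: 15→18, due 15, lateness 3
#104: 18→25, due 23, lateness 2
Maximum = 5.
FIFO (arrival order): #104 #111 #118 #125.
#104: 0→7, due 23, lateness -16
#111: 7→10, due 15, lateness -5
#118: 10→15, due 5, lateness 10
#125: 15→25, due 10, lateness 15
Maximum = 15.
LPT 17, SPT 15, EDD 5, FIFO 15 → minimum 5.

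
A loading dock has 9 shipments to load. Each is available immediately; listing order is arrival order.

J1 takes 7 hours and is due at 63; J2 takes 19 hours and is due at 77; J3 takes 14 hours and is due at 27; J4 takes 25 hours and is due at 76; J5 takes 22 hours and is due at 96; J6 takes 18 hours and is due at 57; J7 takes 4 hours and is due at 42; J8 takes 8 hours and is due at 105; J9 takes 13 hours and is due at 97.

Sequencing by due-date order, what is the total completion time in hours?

627

EDD (increasing due date): J3 J7 J6 J1 J4 J2 J5 J9 J8.
J3: 0→14
J7: 14→18
J6: 18→36
J1: 36→43
J4: 43→68
J2: 68→87
J5: 87→109
J9: 109→122
J8: 122→130
Sum = 14+18+36+43+68+87+109+122+130 = 627.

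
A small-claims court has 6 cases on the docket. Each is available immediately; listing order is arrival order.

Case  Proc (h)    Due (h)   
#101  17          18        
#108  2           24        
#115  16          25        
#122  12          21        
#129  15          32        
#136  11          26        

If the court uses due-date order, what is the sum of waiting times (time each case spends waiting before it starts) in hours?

EDD (increasing due date): #101 #122 #108 #115 #136 #129.
#101: waits 0, runs 0→17
#122: waits 17, runs 17→29
#108: waits 29, runs 29→31
#115: waits 31, runs 31→47
#136: waits 47, runs 47→58
#129: waits 58, runs 58→73
Sum = 0+17+29+31+47+58 = 182.

182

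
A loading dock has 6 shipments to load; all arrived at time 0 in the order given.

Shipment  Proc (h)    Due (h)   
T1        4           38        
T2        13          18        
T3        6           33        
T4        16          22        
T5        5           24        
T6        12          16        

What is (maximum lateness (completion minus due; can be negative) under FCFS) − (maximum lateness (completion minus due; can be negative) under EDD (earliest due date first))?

18

FIFO (arrival order): T1 T2 T3 T4 T5 T6.
T1: 0→4, due 38, lateness -34
T2: 4→17, due 18, lateness -1
T3: 17→23, due 33, lateness -10
T4: 23→39, due 22, lateness 17
T5: 39→44, due 24, lateness 20
T6: 44→56, due 16, lateness 40
Maximum = 40.
EDD (increasing due date): T6 T2 T4 T5 T3 T1.
T6: 0→12, due 16, lateness -4
T2: 12→25, due 18, lateness 7
T4: 25→41, due 22, lateness 19
T5: 41→46, due 24, lateness 22
T3: 46→52, due 33, lateness 19
T1: 52→56, due 38, lateness 18
Maximum = 22.
Difference = 40 − 22 = 18.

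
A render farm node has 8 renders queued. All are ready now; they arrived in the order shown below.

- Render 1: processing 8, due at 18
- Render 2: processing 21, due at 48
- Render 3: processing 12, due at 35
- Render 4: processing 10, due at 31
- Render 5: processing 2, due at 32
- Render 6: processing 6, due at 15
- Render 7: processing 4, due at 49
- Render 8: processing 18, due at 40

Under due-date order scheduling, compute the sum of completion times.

322

EDD (increasing due date): Render 6 Render 1 Render 4 Render 5 Render 3 Render 8 Render 2 Render 7.
Render 6: 0→6
Render 1: 6→14
Render 4: 14→24
Render 5: 24→26
Render 3: 26→38
Render 8: 38→56
Render 2: 56→77
Render 7: 77→81
Sum = 6+14+24+26+38+56+77+81 = 322.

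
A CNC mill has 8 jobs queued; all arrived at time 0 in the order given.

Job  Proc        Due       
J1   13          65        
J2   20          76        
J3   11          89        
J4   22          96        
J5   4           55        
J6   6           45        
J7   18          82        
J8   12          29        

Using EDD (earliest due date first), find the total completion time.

EDD (increasing due date): J8 J6 J5 J1 J2 J7 J3 J4.
J8: 0→12
J6: 12→18
J5: 18→22
J1: 22→35
J2: 35→55
J7: 55→73
J3: 73→84
J4: 84→106
Sum = 12+18+22+35+55+73+84+106 = 405.

405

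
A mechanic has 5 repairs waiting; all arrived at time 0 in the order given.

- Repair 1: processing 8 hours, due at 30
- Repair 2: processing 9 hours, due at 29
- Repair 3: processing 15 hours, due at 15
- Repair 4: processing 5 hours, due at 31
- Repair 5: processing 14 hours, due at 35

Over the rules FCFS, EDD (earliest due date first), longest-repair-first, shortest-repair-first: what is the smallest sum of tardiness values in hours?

FIFO (arrival order): Repair 1 Repair 2 Repair 3 Repair 4 Repair 5.
Repair 1: 0→8, due 30, tardiness 0
Repair 2: 8→17, due 29, tardiness 0
Repair 3: 17→32, due 15, tardiness 17
Repair 4: 32→37, due 31, tardiness 6
Repair 5: 37→51, due 35, tardiness 16
Sum = 0+0+17+6+16 = 39.
EDD (increasing due date): Repair 3 Repair 2 Repair 1 Repair 4 Repair 5.
Repair 3: 0→15, due 15, tardiness 0
Repair 2: 15→24, due 29, tardiness 0
Repair 1: 24→32, due 30, tardiness 2
Repair 4: 32→37, due 31, tardiness 6
Repair 5: 37→51, due 35, tardiness 16
Sum = 0+0+2+6+16 = 24.
LPT (decreasing processing time): Repair 3 Repair 5 Repair 2 Repair 1 Repair 4.
Repair 3: 0→15, due 15, tardiness 0
Repair 5: 15→29, due 35, tardiness 0
Repair 2: 29→38, due 29, tardiness 9
Repair 1: 38→46, due 30, tardiness 16
Repair 4: 46→51, due 31, tardiness 20
Sum = 0+0+9+16+20 = 45.
SPT (increasing processing time): Repair 4 Repair 1 Repair 2 Repair 5 Repair 3.
Repair 4: 0→5, due 31, tardiness 0
Repair 1: 5→13, due 30, tardiness 0
Repair 2: 13→22, due 29, tardiness 0
Repair 5: 22→36, due 35, tardiness 1
Repair 3: 36→51, due 15, tardiness 36
Sum = 0+0+0+1+36 = 37.
FIFO 39, EDD 24, LPT 45, SPT 37 → minimum 24.

24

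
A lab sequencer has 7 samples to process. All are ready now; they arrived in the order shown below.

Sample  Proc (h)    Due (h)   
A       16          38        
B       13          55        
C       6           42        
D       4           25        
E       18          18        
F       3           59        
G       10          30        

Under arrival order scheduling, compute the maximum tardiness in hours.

40

FIFO (arrival order): A B C D E F G.
A: 0→16, due 38, tardiness 0
B: 16→29, due 55, tardiness 0
C: 29→35, due 42, tardiness 0
D: 35→39, due 25, tardiness 14
E: 39→57, due 18, tardiness 39
F: 57→60, due 59, tardiness 1
G: 60→70, due 30, tardiness 40
Maximum = 40.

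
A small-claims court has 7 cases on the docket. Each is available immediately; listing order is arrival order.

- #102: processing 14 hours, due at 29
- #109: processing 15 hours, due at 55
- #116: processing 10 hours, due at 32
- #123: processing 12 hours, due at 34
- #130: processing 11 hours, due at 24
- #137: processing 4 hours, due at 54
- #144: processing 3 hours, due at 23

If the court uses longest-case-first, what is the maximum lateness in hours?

LPT (decreasing processing time): #109 #102 #123 #130 #116 #137 #144.
#109: 0→15, due 55, lateness -40
#102: 15→29, due 29, lateness 0
#123: 29→41, due 34, lateness 7
#130: 41→52, due 24, lateness 28
#116: 52→62, due 32, lateness 30
#137: 62→66, due 54, lateness 12
#144: 66→69, due 23, lateness 46
Maximum = 46.

46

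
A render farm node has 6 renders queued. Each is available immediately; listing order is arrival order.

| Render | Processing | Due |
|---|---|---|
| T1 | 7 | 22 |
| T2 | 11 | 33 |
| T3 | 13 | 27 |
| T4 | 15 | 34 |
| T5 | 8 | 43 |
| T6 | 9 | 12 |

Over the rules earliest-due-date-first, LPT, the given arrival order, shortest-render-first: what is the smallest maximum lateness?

21

EDD (increasing due date): T6 T1 T3 T2 T4 T5.
T6: 0→9, due 12, lateness -3
T1: 9→16, due 22, lateness -6
T3: 16→29, due 27, lateness 2
T2: 29→40, due 33, lateness 7
T4: 40→55, due 34, lateness 21
T5: 55→63, due 43, lateness 20
Maximum = 21.
LPT (decreasing processing time): T4 T3 T2 T6 T5 T1.
T4: 0→15, due 34, lateness -19
T3: 15→28, due 27, lateness 1
T2: 28→39, due 33, lateness 6
T6: 39→48, due 12, lateness 36
T5: 48→56, due 43, lateness 13
T1: 56→63, due 22, lateness 41
Maximum = 41.
FIFO (arrival order): T1 T2 T3 T4 T5 T6.
T1: 0→7, due 22, lateness -15
T2: 7→18, due 33, lateness -15
T3: 18→31, due 27, lateness 4
T4: 31→46, due 34, lateness 12
T5: 46→54, due 43, lateness 11
T6: 54→63, due 12, lateness 51
Maximum = 51.
SPT (increasing processing time): T1 T5 T6 T2 T3 T4.
T1: 0→7, due 22, lateness -15
T5: 7→15, due 43, lateness -28
T6: 15→24, due 12, lateness 12
T2: 24→35, due 33, lateness 2
T3: 35→48, due 27, lateness 21
T4: 48→63, due 34, lateness 29
Maximum = 29.
EDD 21, LPT 41, FIFO 51, SPT 29 → minimum 21.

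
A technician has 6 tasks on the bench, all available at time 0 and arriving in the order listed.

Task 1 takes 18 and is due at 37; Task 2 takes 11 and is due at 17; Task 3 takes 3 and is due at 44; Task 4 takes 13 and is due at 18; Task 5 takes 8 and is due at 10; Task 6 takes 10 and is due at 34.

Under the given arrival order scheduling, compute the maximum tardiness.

43

FIFO (arrival order): Task 1 Task 2 Task 3 Task 4 Task 5 Task 6.
Task 1: 0→18, due 37, tardiness 0
Task 2: 18→29, due 17, tardiness 12
Task 3: 29→32, due 44, tardiness 0
Task 4: 32→45, due 18, tardiness 27
Task 5: 45→53, due 10, tardiness 43
Task 6: 53→63, due 34, tardiness 29
Maximum = 43.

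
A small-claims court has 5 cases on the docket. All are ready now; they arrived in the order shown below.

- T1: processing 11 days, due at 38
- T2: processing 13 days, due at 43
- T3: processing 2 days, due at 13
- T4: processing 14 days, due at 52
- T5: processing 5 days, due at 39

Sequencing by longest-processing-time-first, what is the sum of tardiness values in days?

LPT (decreasing processing time): T4 T2 T1 T5 T3.
T4: 0→14, due 52, tardiness 0
T2: 14→27, due 43, tardiness 0
T1: 27→38, due 38, tardiness 0
T5: 38→43, due 39, tardiness 4
T3: 43→45, due 13, tardiness 32
Sum = 0+0+0+4+32 = 36.

36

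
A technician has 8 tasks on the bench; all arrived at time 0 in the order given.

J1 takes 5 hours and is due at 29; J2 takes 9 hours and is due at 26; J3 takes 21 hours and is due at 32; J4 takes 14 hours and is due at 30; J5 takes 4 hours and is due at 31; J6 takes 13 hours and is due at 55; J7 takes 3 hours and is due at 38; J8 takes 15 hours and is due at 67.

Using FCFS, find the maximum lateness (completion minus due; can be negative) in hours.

31

FIFO (arrival order): J1 J2 J3 J4 J5 J6 J7 J8.
J1: 0→5, due 29, lateness -24
J2: 5→14, due 26, lateness -12
J3: 14→35, due 32, lateness 3
J4: 35→49, due 30, lateness 19
J5: 49→53, due 31, lateness 22
J6: 53→66, due 55, lateness 11
J7: 66→69, due 38, lateness 31
J8: 69→84, due 67, lateness 17
Maximum = 31.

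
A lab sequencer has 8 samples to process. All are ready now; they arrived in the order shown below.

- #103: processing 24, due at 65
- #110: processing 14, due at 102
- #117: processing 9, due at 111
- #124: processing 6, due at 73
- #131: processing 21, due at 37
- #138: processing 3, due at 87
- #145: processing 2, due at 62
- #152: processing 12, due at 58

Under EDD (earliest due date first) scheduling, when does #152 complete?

33

EDD (increasing due date): #131 #152 #145 #103 #124 #138 #110 #117.
#131: 0→21
#152: 21→33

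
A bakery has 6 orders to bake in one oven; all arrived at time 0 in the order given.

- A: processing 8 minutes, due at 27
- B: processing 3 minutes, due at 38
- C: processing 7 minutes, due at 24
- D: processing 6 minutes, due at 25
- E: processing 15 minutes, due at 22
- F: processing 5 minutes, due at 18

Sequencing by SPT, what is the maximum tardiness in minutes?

22

SPT (increasing processing time): B F D C A E.
B: 0→3, due 38, tardiness 0
F: 3→8, due 18, tardiness 0
D: 8→14, due 25, tardiness 0
C: 14→21, due 24, tardiness 0
A: 21→29, due 27, tardiness 2
E: 29→44, due 22, tardiness 22
Maximum = 22.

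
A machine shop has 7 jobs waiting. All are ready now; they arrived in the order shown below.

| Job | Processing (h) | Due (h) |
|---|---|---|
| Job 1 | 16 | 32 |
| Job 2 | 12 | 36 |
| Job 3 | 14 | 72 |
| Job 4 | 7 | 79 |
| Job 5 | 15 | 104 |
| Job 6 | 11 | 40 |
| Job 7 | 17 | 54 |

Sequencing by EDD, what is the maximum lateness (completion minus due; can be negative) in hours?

EDD (increasing due date): Job 1 Job 2 Job 6 Job 7 Job 3 Job 4 Job 5.
Job 1: 0→16, due 32, lateness -16
Job 2: 16→28, due 36, lateness -8
Job 6: 28→39, due 40, lateness -1
Job 7: 39→56, due 54, lateness 2
Job 3: 56→70, due 72, lateness -2
Job 4: 70→77, due 79, lateness -2
Job 5: 77→92, due 104, lateness -12
Maximum = 2.

2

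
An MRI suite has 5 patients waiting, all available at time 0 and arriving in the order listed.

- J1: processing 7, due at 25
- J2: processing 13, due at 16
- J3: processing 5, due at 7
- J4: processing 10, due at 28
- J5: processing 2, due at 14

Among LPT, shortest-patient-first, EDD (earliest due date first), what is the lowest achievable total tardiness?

LPT (decreasing processing time): J2 J4 J1 J3 J5.
J2: 0→13, due 16, tardiness 0
J4: 13→23, due 28, tardiness 0
J1: 23→30, due 25, tardiness 5
J3: 30→35, due 7, tardiness 28
J5: 35→37, due 14, tardiness 23
Sum = 0+0+5+28+23 = 56.
SPT (increasing processing time): J5 J3 J1 J4 J2.
J5: 0→2, due 14, tardiness 0
J3: 2→7, due 7, tardiness 0
J1: 7→14, due 25, tardiness 0
J4: 14→24, due 28, tardiness 0
J2: 24→37, due 16, tardiness 21
Sum = 0+0+0+0+21 = 21.
EDD (increasing due date): J3 J5 J2 J1 J4.
J3: 0→5, due 7, tardiness 0
J5: 5→7, due 14, tardiness 0
J2: 7→20, due 16, tardiness 4
J1: 20→27, due 25, tardiness 2
J4: 27→37, due 28, tardiness 9
Sum = 0+0+4+2+9 = 15.
LPT 56, SPT 21, EDD 15 → minimum 15.

15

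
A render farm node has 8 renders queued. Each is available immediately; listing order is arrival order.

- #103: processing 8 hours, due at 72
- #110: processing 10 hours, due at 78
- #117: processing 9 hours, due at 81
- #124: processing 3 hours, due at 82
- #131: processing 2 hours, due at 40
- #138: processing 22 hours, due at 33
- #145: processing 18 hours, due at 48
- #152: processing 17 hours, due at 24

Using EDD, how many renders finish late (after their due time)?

5

EDD (increasing due date): #152 #138 #131 #145 #103 #110 #117 #124.
#152: 0→17, due 24, tardiness 0
#138: 17→39, due 33, tardiness 6
#131: 39→41, due 40, tardiness 1
#145: 41→59, due 48, tardiness 11
#103: 59→67, due 72, tardiness 0
#110: 67→77, due 78, tardiness 0
#117: 77→86, due 81, tardiness 5
#124: 86→89, due 82, tardiness 7
Late renders: 5.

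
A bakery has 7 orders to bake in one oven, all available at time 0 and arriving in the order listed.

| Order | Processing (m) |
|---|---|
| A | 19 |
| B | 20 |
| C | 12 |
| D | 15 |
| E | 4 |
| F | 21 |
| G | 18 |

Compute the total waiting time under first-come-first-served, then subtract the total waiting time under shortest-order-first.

FIFO (arrival order): A B C D E F G.
A: waits 0, runs 0→19
B: waits 19, runs 19→39
C: waits 39, runs 39→51
D: waits 51, runs 51→66
E: waits 66, runs 66→70
F: waits 70, runs 70→91
G: waits 91, runs 91→109
Sum = 0+19+39+51+66+70+91 = 336.
SPT (increasing processing time): E C D G A B F.
E: waits 0, runs 0→4
C: waits 4, runs 4→16
D: waits 16, runs 16→31
G: waits 31, runs 31→49
A: waits 49, runs 49→68
B: waits 68, runs 68→88
F: waits 88, runs 88→109
Sum = 0+4+16+31+49+68+88 = 256.
Difference = 336 − 256 = 80.

80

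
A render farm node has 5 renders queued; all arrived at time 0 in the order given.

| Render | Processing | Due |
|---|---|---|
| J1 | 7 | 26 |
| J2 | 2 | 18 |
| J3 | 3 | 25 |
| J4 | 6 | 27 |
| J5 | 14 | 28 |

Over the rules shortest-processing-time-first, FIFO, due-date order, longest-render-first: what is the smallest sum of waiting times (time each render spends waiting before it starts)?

36

SPT (increasing processing time): J2 J3 J4 J1 J5.
J2: waits 0, runs 0→2
J3: waits 2, runs 2→5
J4: waits 5, runs 5→11
J1: waits 11, runs 11→18
J5: waits 18, runs 18→32
Sum = 0+2+5+11+18 = 36.
FIFO (arrival order): J1 J2 J3 J4 J5.
J1: waits 0, runs 0→7
J2: waits 7, runs 7→9
J3: waits 9, runs 9→12
J4: waits 12, runs 12→18
J5: waits 18, runs 18→32
Sum = 0+7+9+12+18 = 46.
EDD (increasing due date): J2 J3 J1 J4 J5.
J2: waits 0, runs 0→2
J3: waits 2, runs 2→5
J1: waits 5, runs 5→12
J4: waits 12, runs 12→18
J5: waits 18, runs 18→32
Sum = 0+2+5+12+18 = 37.
LPT (decreasing processing time): J5 J1 J4 J3 J2.
J5: waits 0, runs 0→14
J1: waits 14, runs 14→21
J4: waits 21, runs 21→27
J3: waits 27, runs 27→30
J2: waits 30, runs 30→32
Sum = 0+14+21+27+30 = 92.
SPT 36, FIFO 46, EDD 37, LPT 92 → minimum 36.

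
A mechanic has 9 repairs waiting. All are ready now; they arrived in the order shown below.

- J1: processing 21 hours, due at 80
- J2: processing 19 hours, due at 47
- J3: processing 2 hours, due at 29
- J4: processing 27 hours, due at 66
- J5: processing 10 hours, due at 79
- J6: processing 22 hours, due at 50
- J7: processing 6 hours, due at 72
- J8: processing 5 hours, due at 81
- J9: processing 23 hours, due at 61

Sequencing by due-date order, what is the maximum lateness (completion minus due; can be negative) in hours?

54

EDD (increasing due date): J3 J2 J6 J9 J4 J7 J5 J1 J8.
J3: 0→2, due 29, lateness -27
J2: 2→21, due 47, lateness -26
J6: 21→43, due 50, lateness -7
J9: 43→66, due 61, lateness 5
J4: 66→93, due 66, lateness 27
J7: 93→99, due 72, lateness 27
J5: 99→109, due 79, lateness 30
J1: 109→130, due 80, lateness 50
J8: 130→135, due 81, lateness 54
Maximum = 54.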